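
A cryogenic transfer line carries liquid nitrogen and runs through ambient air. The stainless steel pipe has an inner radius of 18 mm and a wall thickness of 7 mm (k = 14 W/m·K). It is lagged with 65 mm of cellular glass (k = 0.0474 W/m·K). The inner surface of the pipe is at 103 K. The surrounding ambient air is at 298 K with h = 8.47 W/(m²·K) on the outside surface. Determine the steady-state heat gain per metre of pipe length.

q′ ≈ 43.2 W/m

Treating each annulus and film as a series resistance:
R_stainless steel pipe wall = ln(25/18)/(2π×14×1) = 0.003735 K/W
R_cellular glass = ln(90/25)/(2π×0.0474×1) = 4.301 K/W
R_outer film = 1/(h_o·2πr_oL) = 1/(8.47×2π×0.09×1) = 0.2088 K/W
R_total = 4.514 K/W
Q = ΔT/R_total = 195/4.514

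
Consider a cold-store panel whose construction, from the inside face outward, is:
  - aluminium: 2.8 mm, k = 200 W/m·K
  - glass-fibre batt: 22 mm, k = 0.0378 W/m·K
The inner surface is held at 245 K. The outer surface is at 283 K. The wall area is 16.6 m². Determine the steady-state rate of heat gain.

Series thermal resistances:
R_aluminium = L/(kA) = 0.0028/(200×16.6) = 8.434×10^-7 K/W
R_glass-fibre batt = L/(kA) = 0.022/(0.0378×16.6) = 0.03506 K/W
R_total = 0.03506 K/W
Q = ΔT / R_total = 38 / 0.03506

Q ≈ 1080 W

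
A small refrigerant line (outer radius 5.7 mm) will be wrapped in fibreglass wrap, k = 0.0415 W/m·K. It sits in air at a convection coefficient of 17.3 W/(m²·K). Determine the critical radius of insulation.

For a cylinder r_cr = k/h = 0.0415/17.3
r_cr = 2.4 mm; since the bare radius (5.7 mm) is above r_cr, any added insulation will reduce heat loss.

r_cr ≈ 2.4 mm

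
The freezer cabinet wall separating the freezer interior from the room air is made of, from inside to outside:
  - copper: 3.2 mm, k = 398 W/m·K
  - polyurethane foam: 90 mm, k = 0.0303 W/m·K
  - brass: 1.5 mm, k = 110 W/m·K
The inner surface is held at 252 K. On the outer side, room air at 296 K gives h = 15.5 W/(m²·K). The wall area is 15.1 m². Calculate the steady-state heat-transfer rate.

Treating each layer as a thermal resistance in series:
R_copper = L/(kA) = 0.0032/(398×15.1) = 5.325×10^-7 K/W
R_polyurethane foam = L/(kA) = 0.09/(0.0303×15.1) = 0.1967 K/W
R_brass = L/(kA) = 0.0015/(110×15.1) = 9.031×10^-7 K/W
R_outer film = 1/(h_o·A) = 1/(15.5×15.1) = 0.004273 K/W
R_total = 0.201 K/W
Q = ΔT / R_total = 44 / 0.201

Q ≈ 219 W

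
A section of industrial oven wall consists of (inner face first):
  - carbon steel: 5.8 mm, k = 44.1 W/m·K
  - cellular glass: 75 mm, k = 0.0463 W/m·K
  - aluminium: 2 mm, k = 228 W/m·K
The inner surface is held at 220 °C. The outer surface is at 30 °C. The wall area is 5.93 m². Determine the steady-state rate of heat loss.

Q ≈ 695 W

Treating each layer as a thermal resistance in series:
R_carbon steel = L/(kA) = 0.0058/(44.1×5.93) = 2.218×10^-5 K/W
R_cellular glass = L/(kA) = 0.075/(0.0463×5.93) = 0.2732 K/W
R_aluminium = L/(kA) = 0.002/(228×5.93) = 1.479×10^-6 K/W
R_total = 0.2732 K/W
Q = ΔT / R_total = 190 / 0.2732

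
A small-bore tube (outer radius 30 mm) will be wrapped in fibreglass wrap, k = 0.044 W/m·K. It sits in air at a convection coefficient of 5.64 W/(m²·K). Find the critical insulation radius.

r_cr ≈ 7.8 mm

For a cylinder r_cr = k/h = 0.044/5.64
r_cr = 7.8 mm; since the bare radius (30 mm) is above r_cr, any added insulation will reduce heat loss.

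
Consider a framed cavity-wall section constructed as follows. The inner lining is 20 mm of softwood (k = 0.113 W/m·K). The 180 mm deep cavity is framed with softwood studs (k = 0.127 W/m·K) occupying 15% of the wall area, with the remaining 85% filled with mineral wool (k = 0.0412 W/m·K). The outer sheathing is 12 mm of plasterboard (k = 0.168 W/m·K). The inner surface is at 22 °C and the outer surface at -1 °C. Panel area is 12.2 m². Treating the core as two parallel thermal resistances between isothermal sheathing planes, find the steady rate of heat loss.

Sheathing layers in series; stud and cavity paths in parallel between them.
R_inner = 0.02/(0.113×12.2) = 0.01451 K/W
R_stud  = 0.18/(0.127×0.15×12.2) = 0.7745 K/W
R_cav   = 0.18/(0.0412×0.85×12.2) = 0.4213 K/W
1/R_core = 1/R_stud + 1/R_cav → R_core = 0.2729 K/W
R_outer = 0.012/(0.168×12.2) = 0.005855 K/W
R_total = 0.2932 K/W
Q = ΔT/R_total = 23/0.2932

Q ≈ 78.4 W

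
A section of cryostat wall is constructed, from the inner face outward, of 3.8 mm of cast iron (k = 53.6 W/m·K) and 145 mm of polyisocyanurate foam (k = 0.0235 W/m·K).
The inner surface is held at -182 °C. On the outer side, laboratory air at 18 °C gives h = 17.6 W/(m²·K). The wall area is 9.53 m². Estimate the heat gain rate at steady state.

Q ≈ 306 W

Thermal resistances in series:
R_cast iron = L/(kA) = 0.0038/(53.6×9.53) = 7.439×10^-6 K/W
R_polyisocyanurate foam = L/(kA) = 0.145/(0.0235×9.53) = 0.6475 K/W
R_outer film = 1/(h_o·A) = 1/(17.6×9.53) = 0.005962 K/W
R_total = 0.6534 K/W
Q = ΔT / R_total = 200 / 0.6534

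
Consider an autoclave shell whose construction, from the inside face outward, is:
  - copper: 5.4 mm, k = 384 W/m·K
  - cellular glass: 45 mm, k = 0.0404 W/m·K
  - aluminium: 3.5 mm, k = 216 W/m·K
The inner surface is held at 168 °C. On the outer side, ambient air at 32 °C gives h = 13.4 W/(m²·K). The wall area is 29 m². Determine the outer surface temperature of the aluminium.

Thermal resistances in series:
R_copper = L/(kA) = 0.0054/(384×29) = 4.849×10^-7 K/W
R_cellular glass = L/(kA) = 0.045/(0.0404×29) = 0.03841 K/W
R_aluminium = L/(kA) = 0.0035/(216×29) = 5.587×10^-7 K/W
R_outer film = 1/(h_o·A) = 1/(13.4×29) = 0.002573 K/W
R_total = 0.04098 K/W;  Q = ΔT/R_total = 136/0.04098 = 3318 W
T_interface = T_inner − Q·ΣR(inner→interface) = 168 − 3320×0.03841

T ≈ 40.5 °C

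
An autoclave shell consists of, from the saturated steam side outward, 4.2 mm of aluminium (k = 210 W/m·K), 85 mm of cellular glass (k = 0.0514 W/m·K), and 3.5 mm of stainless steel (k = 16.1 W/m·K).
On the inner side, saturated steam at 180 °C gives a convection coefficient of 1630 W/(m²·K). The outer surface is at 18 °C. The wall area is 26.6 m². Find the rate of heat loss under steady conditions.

Thermal resistances in series:
R_inner film = 1/(h_i·A) = 1/(1630×26.6) = 2.306×10^-5 K/W
R_aluminium = L/(kA) = 0.0042/(210×26.6) = 7.519×10^-7 K/W
R_cellular glass = L/(kA) = 0.085/(0.0514×26.6) = 0.06217 K/W
R_stainless steel = L/(kA) = 0.0035/(16.1×26.6) = 8.173×10^-6 K/W
R_total = 0.0622 K/W
Q = ΔT / R_total = 162 / 0.0622

Q ≈ 2600 W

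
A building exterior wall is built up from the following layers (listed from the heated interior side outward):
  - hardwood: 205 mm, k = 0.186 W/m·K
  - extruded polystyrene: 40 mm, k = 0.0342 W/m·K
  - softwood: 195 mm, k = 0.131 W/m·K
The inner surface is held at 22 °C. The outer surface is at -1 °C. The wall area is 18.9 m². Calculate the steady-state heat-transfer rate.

Q ≈ 116 W

Using the resistance-network approach (series):
R_hardwood = L/(kA) = 0.205/(0.186×18.9) = 0.05831 K/W
R_extruded polystyrene = L/(kA) = 0.04/(0.0342×18.9) = 0.06188 K/W
R_softwood = L/(kA) = 0.195/(0.131×18.9) = 0.07876 K/W
R_total = 0.199 K/W
Q = ΔT / R_total = 23 / 0.199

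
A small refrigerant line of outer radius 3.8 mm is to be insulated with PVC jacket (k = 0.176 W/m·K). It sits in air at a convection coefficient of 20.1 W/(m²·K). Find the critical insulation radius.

For a cylinder r_cr = k/h = 0.176/20.1
r_cr = 8.76 mm; since the bare radius (3.8 mm) is below r_cr, adding a thin layer of insulation will *increase* heat loss.

r_cr ≈ 8.76 mm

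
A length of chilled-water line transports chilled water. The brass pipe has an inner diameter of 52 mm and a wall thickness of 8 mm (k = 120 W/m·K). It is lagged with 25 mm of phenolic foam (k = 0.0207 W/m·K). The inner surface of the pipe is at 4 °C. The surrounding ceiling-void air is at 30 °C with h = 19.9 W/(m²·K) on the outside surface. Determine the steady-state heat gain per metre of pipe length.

For a radial system each layer contributes R = ln(r_out/r_in)/(2πkL); films add R = 1/(hA).
R_brass pipe wall = ln(34/26)/(2π×120×1) = 3.558×10^-4 K/W
R_phenolic foam = ln(59/34)/(2π×0.0207×1) = 4.238 K/W
R_outer film = 1/(h_o·2πr_oL) = 1/(19.9×2π×0.059×1) = 0.1356 K/W
R_total = 4.374 K/W
Q = ΔT/R_total = 26/4.374

q′ ≈ 5.94 W/m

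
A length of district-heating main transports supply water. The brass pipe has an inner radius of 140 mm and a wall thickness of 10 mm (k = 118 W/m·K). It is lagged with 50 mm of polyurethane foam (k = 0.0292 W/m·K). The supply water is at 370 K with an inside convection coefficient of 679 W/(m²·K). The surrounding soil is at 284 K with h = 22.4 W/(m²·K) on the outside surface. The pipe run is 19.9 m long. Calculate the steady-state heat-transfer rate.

Q ≈ 1070 W

For a radial system each layer contributes R = ln(r_out/r_in)/(2πkL); films add R = 1/(hA).
R_inner film = 1/(h_i·2πr₁L) = 1/(679×2π×0.14×19.9) = 8.413×10^-5 K/W
R_brass pipe wall = ln(150/140)/(2π×118×19.9) = 4.676×10^-6 K/W
R_polyurethane foam = ln(200/150)/(2π×0.0292×19.9) = 0.07879 K/W
R_outer film = 1/(h_o·2πr_oL) = 1/(22.4×2π×0.2×19.9) = 0.001785 K/W
R_total = 0.08067 K/W
Q = ΔT/R_total = 86/0.08067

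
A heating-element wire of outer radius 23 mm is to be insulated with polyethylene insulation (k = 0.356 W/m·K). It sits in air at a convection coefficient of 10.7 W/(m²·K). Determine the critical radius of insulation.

For a cylinder r_cr = k/h = 0.356/10.7
r_cr = 33.3 mm; since the bare radius (23 mm) is below r_cr, adding a thin layer of insulation will *increase* heat loss.

r_cr ≈ 33.3 mm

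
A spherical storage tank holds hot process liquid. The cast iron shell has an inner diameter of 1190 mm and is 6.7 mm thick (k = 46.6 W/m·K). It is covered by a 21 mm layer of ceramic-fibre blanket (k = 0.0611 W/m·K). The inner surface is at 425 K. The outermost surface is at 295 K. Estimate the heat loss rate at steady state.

Q ≈ 1780 W

Spherical conduction: R = (1/r_in − 1/r_out)/(4πk) per layer; series-sum.
R_cast iron shell = (1/0.595 − 1/0.6017)/(4π×46.6) = 3.196×10^-5 K/W
R_ceramic-fibre blanket = (1/0.6017 − 1/0.6227)/(4π×0.0611) = 0.073 K/W
R_total = 0.07303 K/W
Q = ΔT/R_total = 130/0.07303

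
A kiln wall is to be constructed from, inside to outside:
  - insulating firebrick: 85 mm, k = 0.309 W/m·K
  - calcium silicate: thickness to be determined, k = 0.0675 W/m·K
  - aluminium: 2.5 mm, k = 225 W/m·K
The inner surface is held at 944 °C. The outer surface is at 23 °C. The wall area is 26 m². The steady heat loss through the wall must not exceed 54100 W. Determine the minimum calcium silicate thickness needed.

L ≈ 11.3 mm

Model the wall as resistances in series:
R_insulating firebrick = L/(kA) = 0.085/(0.309×26) = 0.01058 K/W
R_aluminium = L/(kA) = 0.0025/(225×26) = 4.274×10^-7 K/W
Sum of the known resistances R_other = 0.01058 K/W
Required total resistance R_tot = ΔT/Q_allow = 921/54100 = 0.01702 K/W
R_calcium silicate = R_tot − R_other = 0.006444 K/W
L = R·k·A = 0.006444×0.0675×26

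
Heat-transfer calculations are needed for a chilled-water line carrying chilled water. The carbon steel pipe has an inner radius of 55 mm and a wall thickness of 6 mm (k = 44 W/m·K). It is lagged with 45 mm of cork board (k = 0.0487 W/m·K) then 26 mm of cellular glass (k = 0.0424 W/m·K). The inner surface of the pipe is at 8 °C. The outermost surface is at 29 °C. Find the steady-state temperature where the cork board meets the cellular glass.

T ≈ 22.4 °C

For a radial system each layer contributes R = ln(r_out/r_in)/(2πkL); films add R = 1/(hA).
R_carbon steel pipe wall = ln(61/55)/(2π×44×1) = 3.745×10^-4 K/W
R_cork board = ln(106/61)/(2π×0.0487×1) = 1.806 K/W
R_cellular glass = ln(132/106)/(2π×0.0424×1) = 0.8234 K/W
R_total = 2.63 K/W
Q = ΔT/R_total = 21/2.63
Q = 7.99 W/m
T_interface = T_inner + Q·ΣR(inner→interface) = 8 + 7.99×1.806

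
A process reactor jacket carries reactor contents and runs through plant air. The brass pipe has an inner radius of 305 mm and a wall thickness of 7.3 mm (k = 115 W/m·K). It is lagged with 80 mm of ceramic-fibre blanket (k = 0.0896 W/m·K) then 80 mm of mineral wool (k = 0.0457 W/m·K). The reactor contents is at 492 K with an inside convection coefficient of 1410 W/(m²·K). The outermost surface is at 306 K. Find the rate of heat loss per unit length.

q′ ≈ 177 W/m

For a radial system each layer contributes R = ln(r_out/r_in)/(2πkL); films add R = 1/(hA).
R_inner film = 1/(h_i·2πr₁L) = 1/(1410×2π×0.305×1) = 3.701×10^-4 K/W
R_brass pipe wall = ln(312.3/305)/(2π×115×1) = 3.273×10^-5 K/W
R_ceramic-fibre blanket = ln(392.3/312.3)/(2π×0.0896×1) = 0.4051 K/W
R_mineral wool = ln(472.3/392.3)/(2π×0.0457×1) = 0.6463 K/W
R_total = 1.052 K/W
Q = ΔT/R_total = 186/1.052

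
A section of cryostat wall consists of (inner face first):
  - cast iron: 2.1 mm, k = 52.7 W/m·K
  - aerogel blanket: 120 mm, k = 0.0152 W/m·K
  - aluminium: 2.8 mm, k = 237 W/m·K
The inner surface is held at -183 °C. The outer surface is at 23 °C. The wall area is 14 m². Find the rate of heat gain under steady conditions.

Q ≈ 365 W

Thermal resistances in series:
R_cast iron = L/(kA) = 0.0021/(52.7×14) = 2.846×10^-6 K/W
R_aerogel blanket = L/(kA) = 0.12/(0.0152×14) = 0.5639 K/W
R_aluminium = L/(kA) = 0.0028/(237×14) = 8.439×10^-7 K/W
R_total = 0.5639 K/W
Q = ΔT / R_total = 206 / 0.5639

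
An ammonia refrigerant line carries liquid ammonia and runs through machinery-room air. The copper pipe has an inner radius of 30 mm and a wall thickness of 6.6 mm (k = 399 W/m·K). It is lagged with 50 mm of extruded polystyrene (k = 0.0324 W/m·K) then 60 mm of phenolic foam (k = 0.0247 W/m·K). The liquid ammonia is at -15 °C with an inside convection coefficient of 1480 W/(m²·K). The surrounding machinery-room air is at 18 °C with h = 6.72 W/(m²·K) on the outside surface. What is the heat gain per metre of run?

Treating each annulus and film as a series resistance:
R_inner film = 1/(h_i·2πr₁L) = 1/(1480×2π×0.03×1) = 0.003585 K/W
R_copper pipe wall = ln(36.6/30)/(2π×399×1) = 7.932×10^-5 K/W
R_extruded polystyrene = ln(86.6/36.6)/(2π×0.0324×1) = 4.231 K/W
R_phenolic foam = ln(146.6/86.6)/(2π×0.0247×1) = 3.392 K/W
R_outer film = 1/(h_o·2πr_oL) = 1/(6.72×2π×0.1466×1) = 0.1616 K/W
R_total = 7.788 K/W
Q = ΔT/R_total = 33/7.788

q′ ≈ 4.24 W/m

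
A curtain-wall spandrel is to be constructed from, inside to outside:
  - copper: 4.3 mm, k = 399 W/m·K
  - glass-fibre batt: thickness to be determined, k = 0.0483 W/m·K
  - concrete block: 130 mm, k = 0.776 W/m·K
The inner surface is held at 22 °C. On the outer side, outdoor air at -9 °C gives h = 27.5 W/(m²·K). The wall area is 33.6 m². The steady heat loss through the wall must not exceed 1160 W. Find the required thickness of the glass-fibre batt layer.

Treating each layer as a thermal resistance in series:
R_copper = L/(kA) = 0.0043/(399×33.6) = 3.207×10^-7 K/W
R_concrete block = L/(kA) = 0.13/(0.776×33.6) = 0.004986 K/W
R_outer film = 1/(h_o·A) = 1/(27.5×33.6) = 0.001082 K/W
Sum of the known resistances R_other = 0.006068 K/W
Required total resistance R_tot = ΔT/Q_allow = 31/1160 = 0.02672 K/W
R_glass-fibre batt = R_tot − R_other = 0.02066 K/W
L = R·k·A = 0.02066×0.0483×33.6

L ≈ 33.5 mm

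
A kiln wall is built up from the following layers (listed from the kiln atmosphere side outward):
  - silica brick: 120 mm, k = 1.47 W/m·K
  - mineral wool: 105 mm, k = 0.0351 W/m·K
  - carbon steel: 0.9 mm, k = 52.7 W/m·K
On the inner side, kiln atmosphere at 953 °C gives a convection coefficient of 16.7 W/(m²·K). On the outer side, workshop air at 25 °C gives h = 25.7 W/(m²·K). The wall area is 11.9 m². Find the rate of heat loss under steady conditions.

Q ≈ 3480 W

Treating each layer as a thermal resistance in series:
R_inner film = 1/(h_i·A) = 1/(16.7×11.9) = 0.005032 K/W
R_silica brick = L/(kA) = 0.12/(1.47×11.9) = 0.00686 K/W
R_mineral wool = L/(kA) = 0.105/(0.0351×11.9) = 0.2514 K/W
R_carbon steel = L/(kA) = 0.0009/(52.7×11.9) = 1.435×10^-6 K/W
R_outer film = 1/(h_o·A) = 1/(25.7×11.9) = 0.00327 K/W
R_total = 0.2665 K/W
Q = ΔT / R_total = 928 / 0.2665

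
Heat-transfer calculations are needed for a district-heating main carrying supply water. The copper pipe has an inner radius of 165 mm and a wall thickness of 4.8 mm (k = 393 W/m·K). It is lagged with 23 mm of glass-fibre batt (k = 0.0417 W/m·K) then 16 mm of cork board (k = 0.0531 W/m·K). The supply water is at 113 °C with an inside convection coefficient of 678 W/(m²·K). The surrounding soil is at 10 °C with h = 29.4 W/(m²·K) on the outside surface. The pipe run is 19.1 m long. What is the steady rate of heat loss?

Cylindrical conduction, so R = ln(r₂/r₁)/(2πkL) per layer, in series:
R_inner film = 1/(h_i·2πr₁L) = 1/(678×2π×0.165×19.1) = 7.449×10^-5 K/W
R_copper pipe wall = ln(169.8/165)/(2π×393×19.1) = 6.08×10^-7 K/W
R_glass-fibre batt = ln(192.8/169.8)/(2π×0.0417×19.1) = 0.02538 K/W
R_cork board = ln(208.8/192.8)/(2π×0.0531×19.1) = 0.01251 K/W
R_outer film = 1/(h_o·2πr_oL) = 1/(29.4×2π×0.2088×19.1) = 0.001357 K/W
R_total = 0.03933 K/W
Q = ΔT/R_total = 103/0.03933

Q ≈ 2620 W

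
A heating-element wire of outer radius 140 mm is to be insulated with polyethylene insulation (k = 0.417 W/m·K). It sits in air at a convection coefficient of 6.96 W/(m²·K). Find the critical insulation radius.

r_cr ≈ 59.9 mm

For a cylinder r_cr = k/h = 0.417/6.96
r_cr = 59.9 mm; since the bare radius (140 mm) is above r_cr, any added insulation will reduce heat loss.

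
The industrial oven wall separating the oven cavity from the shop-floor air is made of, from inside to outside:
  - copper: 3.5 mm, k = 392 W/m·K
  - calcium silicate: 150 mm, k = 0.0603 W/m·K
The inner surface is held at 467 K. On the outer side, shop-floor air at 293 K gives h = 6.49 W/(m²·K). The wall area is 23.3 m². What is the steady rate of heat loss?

Series thermal resistances:
R_copper = L/(kA) = 0.0035/(392×23.3) = 3.832×10^-7 K/W
R_calcium silicate = L/(kA) = 0.15/(0.0603×23.3) = 0.1068 K/W
R_outer film = 1/(h_o·A) = 1/(6.49×23.3) = 0.006613 K/W
R_total = 0.1134 K/W
Q = ΔT / R_total = 174 / 0.1134

Q ≈ 1530 W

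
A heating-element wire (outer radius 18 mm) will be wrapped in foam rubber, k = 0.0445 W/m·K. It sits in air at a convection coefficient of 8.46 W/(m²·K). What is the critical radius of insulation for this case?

r_cr ≈ 5.26 mm

For a cylinder r_cr = k/h = 0.0445/8.46
r_cr = 5.26 mm; since the bare radius (18 mm) is above r_cr, any added insulation will reduce heat loss.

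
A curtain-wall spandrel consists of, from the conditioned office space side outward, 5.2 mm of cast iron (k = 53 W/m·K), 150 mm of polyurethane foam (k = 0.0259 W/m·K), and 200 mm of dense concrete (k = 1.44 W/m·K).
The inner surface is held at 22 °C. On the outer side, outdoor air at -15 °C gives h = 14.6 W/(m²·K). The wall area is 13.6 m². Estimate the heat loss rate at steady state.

Series thermal resistances:
R_cast iron = L/(kA) = 0.0052/(53×13.6) = 7.214×10^-6 K/W
R_polyurethane foam = L/(kA) = 0.15/(0.0259×13.6) = 0.4258 K/W
R_dense concrete = L/(kA) = 0.2/(1.44×13.6) = 0.01021 K/W
R_outer film = 1/(h_o·A) = 1/(14.6×13.6) = 0.005036 K/W
R_total = 0.4411 K/W
Q = ΔT / R_total = 37 / 0.4411

Q ≈ 83.9 W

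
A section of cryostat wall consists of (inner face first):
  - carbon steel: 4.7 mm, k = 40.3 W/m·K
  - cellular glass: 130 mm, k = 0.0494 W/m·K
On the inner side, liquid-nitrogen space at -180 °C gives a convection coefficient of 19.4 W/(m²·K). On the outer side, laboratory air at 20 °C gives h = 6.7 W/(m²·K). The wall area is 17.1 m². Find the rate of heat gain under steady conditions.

Q ≈ 1210 W

Model the wall as resistances in series:
R_inner film = 1/(h_i·A) = 1/(19.4×17.1) = 0.003014 K/W
R_carbon steel = L/(kA) = 0.0047/(40.3×17.1) = 6.82×10^-6 K/W
R_cellular glass = L/(kA) = 0.13/(0.0494×17.1) = 0.1539 K/W
R_outer film = 1/(h_o·A) = 1/(6.7×17.1) = 0.008728 K/W
R_total = 0.1656 K/W
Q = ΔT / R_total = 200 / 0.1656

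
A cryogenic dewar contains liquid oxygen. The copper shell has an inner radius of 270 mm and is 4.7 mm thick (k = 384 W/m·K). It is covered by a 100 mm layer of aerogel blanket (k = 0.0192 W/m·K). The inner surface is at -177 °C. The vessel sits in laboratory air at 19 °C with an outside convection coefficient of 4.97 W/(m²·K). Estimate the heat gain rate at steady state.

Radial (spherical) resistances in series:
R_copper shell = (1/0.27 − 1/0.2747)/(4π×384) = 1.313×10^-5 K/W
R_aerogel blanket = (1/0.2747 − 1/0.3747)/(4π×0.0192) = 4.027 K/W
R_outer film = 1/(h·4πr_o²) = 1/(4.97×4π×0.3747²) = 0.114 K/W
R_total = 4.141 K/W
Q = ΔT/R_total = 196/4.141

Q ≈ 47.3 W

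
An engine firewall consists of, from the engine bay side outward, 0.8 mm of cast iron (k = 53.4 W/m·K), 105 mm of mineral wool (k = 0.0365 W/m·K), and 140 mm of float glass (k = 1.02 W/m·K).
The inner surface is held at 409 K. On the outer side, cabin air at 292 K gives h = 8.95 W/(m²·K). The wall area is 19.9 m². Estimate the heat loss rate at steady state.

Treating each layer as a thermal resistance in series:
R_cast iron = L/(kA) = 0.0008/(53.4×19.9) = 7.528×10^-7 K/W
R_mineral wool = L/(kA) = 0.105/(0.0365×19.9) = 0.1446 K/W
R_float glass = L/(kA) = 0.14/(1.02×19.9) = 0.006897 K/W
R_outer film = 1/(h_o·A) = 1/(8.95×19.9) = 0.005615 K/W
R_total = 0.1571 K/W
Q = ΔT / R_total = 117 / 0.1571

Q ≈ 745 W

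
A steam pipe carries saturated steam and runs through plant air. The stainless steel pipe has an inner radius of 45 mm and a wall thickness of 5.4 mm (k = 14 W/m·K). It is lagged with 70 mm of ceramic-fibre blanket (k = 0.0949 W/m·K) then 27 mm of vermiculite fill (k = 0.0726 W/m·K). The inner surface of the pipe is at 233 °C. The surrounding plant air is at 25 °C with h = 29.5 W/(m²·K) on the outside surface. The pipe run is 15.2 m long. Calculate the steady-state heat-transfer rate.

Cylindrical conduction, so R = ln(r₂/r₁)/(2πkL) per layer, in series:
R_stainless steel pipe wall = ln(50.4/45)/(2π×14×15.2) = 8.476×10^-5 K/W
R_ceramic-fibre blanket = ln(120.4/50.4)/(2π×0.0949×15.2) = 0.09608 K/W
R_vermiculite fill = ln(147.4/120.4)/(2π×0.0726×15.2) = 0.02918 K/W
R_outer film = 1/(h_o·2πr_oL) = 1/(29.5×2π×0.1474×15.2) = 0.002408 K/W
R_total = 0.1278 K/W
Q = ΔT/R_total = 208/0.1278

Q ≈ 1630 W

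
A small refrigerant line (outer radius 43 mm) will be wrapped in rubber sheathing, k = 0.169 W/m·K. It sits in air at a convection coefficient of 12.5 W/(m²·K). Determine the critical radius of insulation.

r_cr ≈ 13.5 mm

For a cylinder r_cr = k/h = 0.169/12.5
r_cr = 13.5 mm; since the bare radius (43 mm) is above r_cr, any added insulation will reduce heat loss.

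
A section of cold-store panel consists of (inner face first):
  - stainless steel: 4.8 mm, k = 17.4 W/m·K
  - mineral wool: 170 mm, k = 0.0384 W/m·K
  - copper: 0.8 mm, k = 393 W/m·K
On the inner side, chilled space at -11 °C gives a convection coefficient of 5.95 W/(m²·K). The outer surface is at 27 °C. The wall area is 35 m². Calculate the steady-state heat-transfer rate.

Q ≈ 289 W

Model the wall as resistances in series:
R_inner film = 1/(h_i·A) = 1/(5.95×35) = 0.004802 K/W
R_stainless steel = L/(kA) = 0.0048/(17.4×35) = 7.882×10^-6 K/W
R_mineral wool = L/(kA) = 0.17/(0.0384×35) = 0.1265 K/W
R_copper = L/(kA) = 0.0008/(393×35) = 5.816×10^-8 K/W
R_total = 0.1313 K/W
Q = ΔT / R_total = 38 / 0.1313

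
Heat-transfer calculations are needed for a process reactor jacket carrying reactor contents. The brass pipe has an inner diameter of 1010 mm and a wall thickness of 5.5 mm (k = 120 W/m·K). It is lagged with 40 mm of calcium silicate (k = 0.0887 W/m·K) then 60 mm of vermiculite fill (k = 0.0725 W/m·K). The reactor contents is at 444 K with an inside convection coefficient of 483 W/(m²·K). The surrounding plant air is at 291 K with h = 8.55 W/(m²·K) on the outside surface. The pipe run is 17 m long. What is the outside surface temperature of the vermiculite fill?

Radial resistances (cylindrical: R_cond = ln(r_o/r_i)/(2πkL), R_conv = 1/(h·2πrL)):
R_inner film = 1/(h_i·2πr₁L) = 1/(483×2π×0.505×17) = 3.838×10^-5 K/W
R_brass pipe wall = ln(510.5/505)/(2π×120×17) = 8.451×10^-7 K/W
R_calcium silicate = ln(550.5/510.5)/(2π×0.0887×17) = 0.007962 K/W
R_vermiculite fill = ln(610.5/550.5)/(2π×0.0725×17) = 0.01336 K/W
R_outer film = 1/(h_o·2πr_oL) = 1/(8.55×2π×0.6105×17) = 0.001794 K/W
R_total = 0.02315 K/W
Q = ΔT/R_total = 153/0.02315
Q = 6610 W
T_interface = T_inner − Q·ΣR(inner→interface) = 444 − 6610×0.02136

T ≈ 303 K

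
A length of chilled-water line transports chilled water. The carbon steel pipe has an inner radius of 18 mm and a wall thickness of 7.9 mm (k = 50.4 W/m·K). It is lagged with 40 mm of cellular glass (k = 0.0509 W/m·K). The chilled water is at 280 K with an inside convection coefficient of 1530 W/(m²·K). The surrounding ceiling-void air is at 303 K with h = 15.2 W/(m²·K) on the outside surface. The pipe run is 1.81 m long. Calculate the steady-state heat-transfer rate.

Treating each annulus and film as a series resistance:
R_inner film = 1/(h_i·2πr₁L) = 1/(1530×2π×0.018×1.81) = 0.003193 K/W
R_carbon steel pipe wall = ln(25.9/18)/(2π×50.4×1.81) = 6.348×10^-4 K/W
R_cellular glass = ln(65.9/25.9)/(2π×0.0509×1.81) = 1.613 K/W
R_outer film = 1/(h_o·2πr_oL) = 1/(15.2×2π×0.0659×1.81) = 0.08778 K/W
R_total = 1.705 K/W
Q = ΔT/R_total = 23/1.705

Q ≈ 13.5 W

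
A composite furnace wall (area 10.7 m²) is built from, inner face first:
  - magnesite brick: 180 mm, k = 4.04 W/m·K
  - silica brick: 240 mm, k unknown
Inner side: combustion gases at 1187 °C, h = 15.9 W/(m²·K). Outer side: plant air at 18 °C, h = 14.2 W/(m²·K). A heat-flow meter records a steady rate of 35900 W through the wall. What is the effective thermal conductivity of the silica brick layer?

Series thermal resistances:
R_inner film = 1/(h_i·A) = 1/(15.9×10.7) = 0.005878 K/W
R_magnesite brick = L/(kA) = 0.18/(4.04×10.7) = 0.004164 K/W
R_outer film = 1/(h_o·A) = 1/(14.2×10.7) = 0.006582 K/W
Sum of known resistances R_other = 0.01662 K/W
Total R = ΔT/Q = 1169/35900 = 0.03256 K/W
R_silica brick = R_total − R_other = 0.01594 K/W
k = L/(R·A) = 0.24/(0.01594×10.7)

k ≈ 1.41 W/(m·K)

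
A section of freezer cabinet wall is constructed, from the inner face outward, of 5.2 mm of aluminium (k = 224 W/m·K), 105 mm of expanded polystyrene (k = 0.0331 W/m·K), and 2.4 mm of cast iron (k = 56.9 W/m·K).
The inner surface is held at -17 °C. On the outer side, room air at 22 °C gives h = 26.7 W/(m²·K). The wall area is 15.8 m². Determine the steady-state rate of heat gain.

Series thermal resistances:
R_aluminium = L/(kA) = 0.0052/(224×15.8) = 1.469×10^-6 K/W
R_expanded polystyrene = L/(kA) = 0.105/(0.0331×15.8) = 0.2008 K/W
R_cast iron = L/(kA) = 0.0024/(56.9×15.8) = 2.67×10^-6 K/W
R_outer film = 1/(h_o·A) = 1/(26.7×15.8) = 0.00237 K/W
R_total = 0.2031 K/W
Q = ΔT / R_total = 39 / 0.2031

Q ≈ 192 W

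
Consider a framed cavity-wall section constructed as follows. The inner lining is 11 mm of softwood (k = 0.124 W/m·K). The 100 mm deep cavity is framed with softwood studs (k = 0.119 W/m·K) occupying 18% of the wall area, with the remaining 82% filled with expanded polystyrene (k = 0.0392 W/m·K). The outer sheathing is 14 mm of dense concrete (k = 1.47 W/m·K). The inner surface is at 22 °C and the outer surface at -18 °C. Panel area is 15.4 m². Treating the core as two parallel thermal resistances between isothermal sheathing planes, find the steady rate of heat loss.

Q ≈ 313 W

Sheathing layers in series; stud and cavity paths in parallel between them.
R_inner = 0.011/(0.124×15.4) = 0.00576 K/W
R_stud  = 0.1/(0.119×0.18×15.4) = 0.3032 K/W
R_cav   = 0.1/(0.0392×0.82×15.4) = 0.202 K/W
1/R_core = 1/R_stud + 1/R_cav → R_core = 0.1212 K/W
R_outer = 0.014/(1.47×15.4) = 6.184×10^-4 K/W
R_total = 0.1276 K/W
Q = ΔT/R_total = 40/0.1276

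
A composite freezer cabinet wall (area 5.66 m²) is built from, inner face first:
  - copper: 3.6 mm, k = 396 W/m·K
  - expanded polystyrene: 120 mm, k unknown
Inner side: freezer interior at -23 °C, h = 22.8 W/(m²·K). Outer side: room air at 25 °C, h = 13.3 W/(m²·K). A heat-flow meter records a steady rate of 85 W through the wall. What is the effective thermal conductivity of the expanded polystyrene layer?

Thermal resistances in series:
R_inner film = 1/(h_i·A) = 1/(22.8×5.66) = 0.007749 K/W
R_copper = L/(kA) = 0.0036/(396×5.66) = 1.606×10^-6 K/W
R_outer film = 1/(h_o·A) = 1/(13.3×5.66) = 0.01328 K/W
Sum of known resistances R_other = 0.02103 K/W
Total R = ΔT/Q = 48/85 = 0.5647 K/W
R_expanded polystyrene = R_total − R_other = 0.5437 K/W
k = L/(R·A) = 0.12/(0.5437×5.66)

k ≈ 0.039 W/(m·K)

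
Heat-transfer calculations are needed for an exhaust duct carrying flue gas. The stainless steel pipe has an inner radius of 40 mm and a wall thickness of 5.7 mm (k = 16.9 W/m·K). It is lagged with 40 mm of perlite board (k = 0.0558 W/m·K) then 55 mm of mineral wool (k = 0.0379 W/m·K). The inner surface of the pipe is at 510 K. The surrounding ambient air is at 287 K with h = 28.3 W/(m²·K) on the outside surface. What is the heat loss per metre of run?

For a radial system each layer contributes R = ln(r_out/r_in)/(2πkL); films add R = 1/(hA).
R_stainless steel pipe wall = ln(45.7/40)/(2π×16.9×1) = 0.001255 K/W
R_perlite board = ln(85.7/45.7)/(2π×0.0558×1) = 1.793 K/W
R_mineral wool = ln(140.7/85.7)/(2π×0.0379×1) = 2.082 K/W
R_outer film = 1/(h_o·2πr_oL) = 1/(28.3×2π×0.1407×1) = 0.03997 K/W
R_total = 3.917 K/W
Q = ΔT/R_total = 223/3.917

q′ ≈ 56.9 W/m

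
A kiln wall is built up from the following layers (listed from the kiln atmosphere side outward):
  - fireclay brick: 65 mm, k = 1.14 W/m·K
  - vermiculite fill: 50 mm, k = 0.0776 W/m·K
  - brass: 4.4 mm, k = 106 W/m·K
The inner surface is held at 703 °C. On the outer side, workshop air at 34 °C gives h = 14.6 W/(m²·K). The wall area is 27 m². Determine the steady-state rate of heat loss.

Q ≈ 23500 W

Treating each layer as a thermal resistance in series:
R_fireclay brick = L/(kA) = 0.065/(1.14×27) = 0.002112 K/W
R_vermiculite fill = L/(kA) = 0.05/(0.0776×27) = 0.02386 K/W
R_brass = L/(kA) = 0.0044/(106×27) = 1.537×10^-6 K/W
R_outer film = 1/(h_o·A) = 1/(14.6×27) = 0.002537 K/W
R_total = 0.02851 K/W
Q = ΔT / R_total = 669 / 0.02851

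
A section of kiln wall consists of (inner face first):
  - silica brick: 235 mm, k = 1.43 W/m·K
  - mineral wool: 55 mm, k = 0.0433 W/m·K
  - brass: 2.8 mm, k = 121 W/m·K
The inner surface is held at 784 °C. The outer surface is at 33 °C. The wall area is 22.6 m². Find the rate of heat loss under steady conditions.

Using the resistance-network approach (series):
R_silica brick = L/(kA) = 0.235/(1.43×22.6) = 0.007271 K/W
R_mineral wool = L/(kA) = 0.055/(0.0433×22.6) = 0.0562 K/W
R_brass = L/(kA) = 0.0028/(121×22.6) = 1.024×10^-6 K/W
R_total = 0.06348 K/W
Q = ΔT / R_total = 751 / 0.06348

Q ≈ 11800 W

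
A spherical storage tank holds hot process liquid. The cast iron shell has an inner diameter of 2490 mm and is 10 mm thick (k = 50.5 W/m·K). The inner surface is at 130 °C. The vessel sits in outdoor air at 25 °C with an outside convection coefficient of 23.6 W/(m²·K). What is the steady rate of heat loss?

Q ≈ 48800 W

Radial (spherical) resistances in series:
R_cast iron shell = (1/1.245 − 1/1.255)/(4π×50.5) = 1.009×10^-5 K/W
R_outer film = 1/(h·4πr_o²) = 1/(23.6×4π×1.255²) = 0.002141 K/W
R_total = 0.002151 K/W
Q = ΔT/R_total = 105/0.002151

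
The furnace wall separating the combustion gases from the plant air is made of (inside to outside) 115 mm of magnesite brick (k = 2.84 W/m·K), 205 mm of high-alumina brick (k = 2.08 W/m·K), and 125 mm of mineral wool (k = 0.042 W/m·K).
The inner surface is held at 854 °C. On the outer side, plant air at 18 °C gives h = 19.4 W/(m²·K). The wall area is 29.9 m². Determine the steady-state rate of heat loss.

Q ≈ 7890 W

Model the wall as resistances in series:
R_magnesite brick = L/(kA) = 0.115/(2.84×29.9) = 0.001354 K/W
R_high-alumina brick = L/(kA) = 0.205/(2.08×29.9) = 0.003296 K/W
R_mineral wool = L/(kA) = 0.125/(0.042×29.9) = 0.09954 K/W
R_outer film = 1/(h_o·A) = 1/(19.4×29.9) = 0.001724 K/W
R_total = 0.1059 K/W
Q = ΔT / R_total = 836 / 0.1059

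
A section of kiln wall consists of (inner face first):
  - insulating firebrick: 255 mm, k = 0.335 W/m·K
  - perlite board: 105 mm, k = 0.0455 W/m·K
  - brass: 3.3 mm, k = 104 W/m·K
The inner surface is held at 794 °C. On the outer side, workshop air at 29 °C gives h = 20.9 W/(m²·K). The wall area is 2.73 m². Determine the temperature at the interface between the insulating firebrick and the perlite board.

Treating each layer as a thermal resistance in series:
R_insulating firebrick = L/(kA) = 0.255/(0.335×2.73) = 0.2788 K/W
R_perlite board = L/(kA) = 0.105/(0.0455×2.73) = 0.8453 K/W
R_brass = L/(kA) = 0.0033/(104×2.73) = 1.162×10^-5 K/W
R_outer film = 1/(h_o·A) = 1/(20.9×2.73) = 0.01753 K/W
R_total = 1.142 K/W;  Q = ΔT/R_total = 765/1.142 = 670.1 W
T_interface = T_inner − Q·ΣR(inner→interface) = 794 − 670×0.2788

T ≈ 607 °C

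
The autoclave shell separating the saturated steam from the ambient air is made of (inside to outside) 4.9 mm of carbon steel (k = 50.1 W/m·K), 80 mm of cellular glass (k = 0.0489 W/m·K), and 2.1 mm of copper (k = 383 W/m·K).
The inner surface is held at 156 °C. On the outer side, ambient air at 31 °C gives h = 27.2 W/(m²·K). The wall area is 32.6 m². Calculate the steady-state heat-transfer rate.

Model the wall as resistances in series:
R_carbon steel = L/(kA) = 0.0049/(50.1×32.6) = 3×10^-6 K/W
R_cellular glass = L/(kA) = 0.08/(0.0489×32.6) = 0.05018 K/W
R_copper = L/(kA) = 0.0021/(383×32.6) = 1.682×10^-7 K/W
R_outer film = 1/(h_o·A) = 1/(27.2×32.6) = 0.001128 K/W
R_total = 0.05131 K/W
Q = ΔT / R_total = 125 / 0.05131

Q ≈ 2440 W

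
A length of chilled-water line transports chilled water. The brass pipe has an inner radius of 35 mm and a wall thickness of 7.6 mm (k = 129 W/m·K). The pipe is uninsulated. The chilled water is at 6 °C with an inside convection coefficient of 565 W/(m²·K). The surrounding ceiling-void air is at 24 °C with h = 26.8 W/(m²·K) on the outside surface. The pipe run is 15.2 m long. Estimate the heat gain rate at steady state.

Cylindrical conduction, so R = ln(r₂/r₁)/(2πkL) per layer, in series:
R_inner film = 1/(h_i·2πr₁L) = 1/(565×2π×0.035×15.2) = 5.295×10^-4 K/W
R_brass pipe wall = ln(42.6/35)/(2π×129×15.2) = 1.595×10^-5 K/W
R_outer film = 1/(h_o·2πr_oL) = 1/(26.8×2π×0.0426×15.2) = 0.009171 K/W
R_total = 0.009717 K/W
Q = ΔT/R_total = 18/0.009717

Q ≈ 1850 W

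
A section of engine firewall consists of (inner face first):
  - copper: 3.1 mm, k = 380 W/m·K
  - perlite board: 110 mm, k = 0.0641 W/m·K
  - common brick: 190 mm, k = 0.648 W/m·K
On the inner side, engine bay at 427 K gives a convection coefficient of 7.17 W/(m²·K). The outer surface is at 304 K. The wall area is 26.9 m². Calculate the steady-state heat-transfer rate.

Treating each layer as a thermal resistance in series:
R_inner film = 1/(h_i·A) = 1/(7.17×26.9) = 0.005185 K/W
R_copper = L/(kA) = 0.0031/(380×26.9) = 3.033×10^-7 K/W
R_perlite board = L/(kA) = 0.11/(0.0641×26.9) = 0.06379 K/W
R_common brick = L/(kA) = 0.19/(0.648×26.9) = 0.0109 K/W
R_total = 0.07988 K/W
Q = ΔT / R_total = 123 / 0.07988

Q ≈ 1540 W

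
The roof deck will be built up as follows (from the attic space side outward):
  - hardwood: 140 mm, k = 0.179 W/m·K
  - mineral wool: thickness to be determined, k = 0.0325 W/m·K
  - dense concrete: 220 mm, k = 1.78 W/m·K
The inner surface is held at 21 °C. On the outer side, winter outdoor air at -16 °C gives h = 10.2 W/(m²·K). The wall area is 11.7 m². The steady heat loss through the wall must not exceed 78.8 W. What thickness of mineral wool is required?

L ≈ 146 mm

Series thermal resistances:
R_hardwood = L/(kA) = 0.14/(0.179×11.7) = 0.06685 K/W
R_dense concrete = L/(kA) = 0.22/(1.78×11.7) = 0.01056 K/W
R_outer film = 1/(h_o·A) = 1/(10.2×11.7) = 0.008379 K/W
Sum of the known resistances R_other = 0.08579 K/W
Required total resistance R_tot = ΔT/Q_allow = 37/78.8 = 0.4695 K/W
R_mineral wool = R_tot − R_other = 0.3838 K/W
L = R·k·A = 0.3838×0.0325×11.7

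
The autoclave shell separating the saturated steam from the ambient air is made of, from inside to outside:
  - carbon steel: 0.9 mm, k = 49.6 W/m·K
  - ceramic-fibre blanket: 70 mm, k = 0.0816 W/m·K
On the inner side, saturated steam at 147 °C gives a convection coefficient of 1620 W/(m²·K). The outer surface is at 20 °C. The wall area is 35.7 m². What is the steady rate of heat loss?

Q ≈ 5280 W

Series thermal resistances:
R_inner film = 1/(h_i·A) = 1/(1620×35.7) = 1.729×10^-5 K/W
R_carbon steel = L/(kA) = 0.0009/(49.6×35.7) = 5.083×10^-7 K/W
R_ceramic-fibre blanket = L/(kA) = 0.07/(0.0816×35.7) = 0.02403 K/W
R_total = 0.02405 K/W
Q = ΔT / R_total = 127 / 0.02405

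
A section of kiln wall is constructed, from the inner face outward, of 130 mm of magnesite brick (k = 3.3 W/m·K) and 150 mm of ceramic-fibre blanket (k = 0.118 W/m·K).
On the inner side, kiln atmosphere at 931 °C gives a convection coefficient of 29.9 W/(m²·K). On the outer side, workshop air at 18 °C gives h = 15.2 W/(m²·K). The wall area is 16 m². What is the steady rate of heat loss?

Series thermal resistances:
R_inner film = 1/(h_i·A) = 1/(29.9×16) = 0.00209 K/W
R_magnesite brick = L/(kA) = 0.13/(3.3×16) = 0.002462 K/W
R_ceramic-fibre blanket = L/(kA) = 0.15/(0.118×16) = 0.07945 K/W
R_outer film = 1/(h_o·A) = 1/(15.2×16) = 0.004112 K/W
R_total = 0.08811 K/W
Q = ΔT / R_total = 913 / 0.08811

Q ≈ 10400 W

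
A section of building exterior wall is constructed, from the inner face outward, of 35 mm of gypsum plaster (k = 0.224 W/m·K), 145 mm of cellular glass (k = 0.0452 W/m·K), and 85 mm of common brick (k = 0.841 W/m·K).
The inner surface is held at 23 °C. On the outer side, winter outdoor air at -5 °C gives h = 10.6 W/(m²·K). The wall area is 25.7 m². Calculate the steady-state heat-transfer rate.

Thermal resistances in series:
R_gypsum plaster = L/(kA) = 0.035/(0.224×25.7) = 0.00608 K/W
R_cellular glass = L/(kA) = 0.145/(0.0452×25.7) = 0.1248 K/W
R_common brick = L/(kA) = 0.085/(0.841×25.7) = 0.003933 K/W
R_outer film = 1/(h_o·A) = 1/(10.6×25.7) = 0.003671 K/W
R_total = 0.1385 K/W
Q = ΔT / R_total = 28 / 0.1385

Q ≈ 202 W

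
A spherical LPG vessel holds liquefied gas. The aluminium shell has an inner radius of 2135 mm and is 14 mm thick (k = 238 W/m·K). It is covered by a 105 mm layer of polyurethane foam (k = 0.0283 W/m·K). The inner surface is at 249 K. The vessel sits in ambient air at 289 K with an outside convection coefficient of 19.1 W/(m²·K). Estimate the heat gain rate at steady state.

Spherical conduction: R = (1/r_in − 1/r_out)/(4πk) per layer; series-sum.
R_aluminium shell = (1/2.135 − 1/2.149)/(4π×238) = 1.02×10^-6 K/W
R_polyurethane foam = (1/2.149 − 1/2.254)/(4π×0.0283) = 0.06095 K/W
R_outer film = 1/(h·4πr_o²) = 1/(19.1×4π×2.254²) = 8.201×10^-4 K/W
R_total = 0.06178 K/W
Q = ΔT/R_total = 40/0.06178

Q ≈ 648 W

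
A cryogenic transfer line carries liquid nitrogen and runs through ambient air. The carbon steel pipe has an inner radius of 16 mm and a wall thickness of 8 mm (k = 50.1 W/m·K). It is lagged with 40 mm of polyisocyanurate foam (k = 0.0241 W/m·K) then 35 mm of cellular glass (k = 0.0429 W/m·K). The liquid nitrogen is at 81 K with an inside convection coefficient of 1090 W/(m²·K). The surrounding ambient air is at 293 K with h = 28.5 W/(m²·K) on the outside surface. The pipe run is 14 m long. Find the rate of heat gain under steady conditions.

Treating each annulus and film as a series resistance:
R_inner film = 1/(h_i·2πr₁L) = 1/(1090×2π×0.016×14) = 6.518×10^-4 K/W
R_carbon steel pipe wall = ln(24/16)/(2π×50.1×14) = 9.2×10^-5 K/W
R_polyisocyanurate foam = ln(64/24)/(2π×0.0241×14) = 0.4627 K/W
R_cellular glass = ln(99/64)/(2π×0.0429×14) = 0.1156 K/W
R_outer film = 1/(h_o·2πr_oL) = 1/(28.5×2π×0.099×14) = 0.004029 K/W
R_total = 0.583 K/W
Q = ΔT/R_total = 212/0.583

Q ≈ 364 W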